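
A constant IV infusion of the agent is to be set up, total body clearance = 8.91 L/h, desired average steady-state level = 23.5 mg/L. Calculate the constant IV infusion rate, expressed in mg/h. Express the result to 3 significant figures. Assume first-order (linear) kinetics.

209 mg/h

At steady state, infusion rate R₀ = Css × CL = 23.5 × 8.910 = 209.4 mg/h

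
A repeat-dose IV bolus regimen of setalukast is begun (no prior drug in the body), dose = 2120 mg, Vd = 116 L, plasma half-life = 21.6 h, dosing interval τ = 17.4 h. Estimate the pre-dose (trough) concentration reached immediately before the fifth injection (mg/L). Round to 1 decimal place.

21.8 mg/L

C₀ per dose = Dose / Vd = 2120 / 116 = 18.28 mg/L
k = ln2 / t½ = 0.693147 / 21.6 = 0.03209 h⁻¹
Fraction remaining after one interval: r = e^(−kτ) = e^(−0.03209 × 17.4) = 0.5721
Before dose 5, 4 doses have been given (aged 1τ, 2τ, 3τ, 4τ).
C_trough = C₀ × (r + r² + … + r^4) = C₀ × r(1−r^4)/(1−r)
        = 18.28 × 0.5721 × (1 − 0.1071) / (1 − 0.5721) = 21.82 mg/L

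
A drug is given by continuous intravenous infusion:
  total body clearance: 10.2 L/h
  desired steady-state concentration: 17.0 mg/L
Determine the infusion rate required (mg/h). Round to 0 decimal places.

173 mg/h

At steady state, infusion rate R₀ = Css × CL = 17.0 × 10.20 = 173.4 mg/h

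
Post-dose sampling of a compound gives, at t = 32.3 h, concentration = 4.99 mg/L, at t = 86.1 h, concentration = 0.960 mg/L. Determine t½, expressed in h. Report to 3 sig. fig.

22.6 h

k = ln(C₁/C₂) / (t₂ − t₁) = ln(4.99/0.960) / (86.1 − 32.3)
  = 1.648 / 53.80 = 0.03063 h⁻¹
t½ = ln2 / k = 0.693147 / 0.03063 = 22.63 h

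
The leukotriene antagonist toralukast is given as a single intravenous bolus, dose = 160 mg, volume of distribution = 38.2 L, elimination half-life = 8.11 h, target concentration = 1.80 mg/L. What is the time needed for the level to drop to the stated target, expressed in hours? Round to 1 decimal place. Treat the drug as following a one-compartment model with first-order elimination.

9.9 h

C₀ = Dose / Vd = 160.0 / 38.2 = 4.188 mg/L
k = ln2 / t½ = 0.693147 / 8.11 = 0.08547 h⁻¹
t = ln(C₀ / C) / k = ln(4.188 / 1.80) / 0.08547
  = ln(2.327) / 0.08547 = 0.8446 / 0.08547 = 9.882 h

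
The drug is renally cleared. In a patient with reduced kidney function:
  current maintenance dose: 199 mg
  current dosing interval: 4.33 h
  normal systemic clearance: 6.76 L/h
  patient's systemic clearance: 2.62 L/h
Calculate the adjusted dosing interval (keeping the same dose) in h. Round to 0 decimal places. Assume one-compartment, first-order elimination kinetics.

11 h

To keep the same average steady-state level, dosing rate must scale with clearance.
CL ratio = 2.62 / 6.76 = 0.3876
New interval (same dose) = 4.33 / 0.3876 = 11.17 h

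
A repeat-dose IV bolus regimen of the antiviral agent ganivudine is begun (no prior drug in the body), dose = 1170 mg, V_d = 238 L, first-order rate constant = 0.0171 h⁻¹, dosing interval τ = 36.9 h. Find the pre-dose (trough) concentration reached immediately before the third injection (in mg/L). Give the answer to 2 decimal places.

4.01 mg/L

C₀ per dose = Dose / Vd = 1170 / 238 = 4.916 mg/L
Fraction remaining after one interval: r = e^(−kτ) = e^(−0.01710 × 36.9) = 0.5321
Before dose 3, 2 doses have been given (aged 1τ, 2τ).
C_trough = C₀ × (r + r²) = 4.916 × (0.5321 + 0.2831) = 4.008 mg/L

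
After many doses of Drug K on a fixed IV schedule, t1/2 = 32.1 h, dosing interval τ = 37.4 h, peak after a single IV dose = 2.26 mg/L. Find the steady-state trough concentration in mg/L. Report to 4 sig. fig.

k = ln2 / t½ = 0.693147 / 32.1 = 0.02159 h⁻¹
e^(−kτ) = e^(−0.02159 × 37.4) = 0.4460
Accumulation ratio R = 1 / (1 − e^(−kτ)) = 1 / (1 − 0.4460) = 1.805
Steady-state trough = C₀ × R × e^(−kτ) = 2.26 × 1.805 × 0.4460 = 1.819 mg/L

1.819 mg/L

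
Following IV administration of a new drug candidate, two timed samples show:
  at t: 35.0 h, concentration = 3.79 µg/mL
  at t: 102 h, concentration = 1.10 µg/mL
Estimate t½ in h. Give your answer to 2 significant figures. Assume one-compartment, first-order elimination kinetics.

k = ln(C₁/C₂) / (t₂ − t₁) = ln(3.79/1.10) / (102 − 35.0)
  = 1.237 / 67.00 = 0.01846 h⁻¹
t½ = ln2 / k = 0.693147 / 0.01846 = 37.55 h

38 h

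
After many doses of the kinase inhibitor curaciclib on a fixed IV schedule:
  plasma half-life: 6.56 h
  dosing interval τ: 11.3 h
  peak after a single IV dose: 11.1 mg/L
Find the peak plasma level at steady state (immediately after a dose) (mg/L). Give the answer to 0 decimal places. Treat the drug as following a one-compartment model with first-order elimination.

k = ln2 / t½ = 0.693147 / 6.56 = 0.1057 h⁻¹
e^(−kτ) = e^(−0.1057 × 11.3) = 0.3029
Accumulation ratio R = 1 / (1 − e^(−kτ)) = 1 / (1 − 0.3029) = 1.435
Steady-state peak = C₀ × R = 11.1 × 1.435 = 15.93 mg/L

16 mg/L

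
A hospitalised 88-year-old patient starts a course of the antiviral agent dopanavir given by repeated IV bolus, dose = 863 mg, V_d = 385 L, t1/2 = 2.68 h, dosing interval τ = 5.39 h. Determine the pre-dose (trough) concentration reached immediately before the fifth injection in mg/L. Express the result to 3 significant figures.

C₀ per dose = Dose / Vd = 863 / 385 = 2.242 mg/L
k = ln2 / t½ = 0.693147 / 2.68 = 0.2586 h⁻¹
Fraction remaining after one interval: r = e^(−kτ) = e^(−0.2586 × 5.39) = 0.2481
Before dose 5, 4 doses have been given (aged 1τ, 2τ, 3τ, 4τ).
C_trough = C₀ × (r + r² + … + r^4) = C₀ × r(1−r^4)/(1−r)
        = 2.242 × 0.2481 × (1 − 0.003789) / (1 − 0.2481) = 0.7370 mg/L

0.737 mg/L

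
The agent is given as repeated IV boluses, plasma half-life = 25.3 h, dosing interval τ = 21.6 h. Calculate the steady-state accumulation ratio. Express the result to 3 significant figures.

2.24

k = ln2 / t½ = 0.693147 / 25.3 = 0.02740 h⁻¹
e^(−kτ) = e^(−0.02740 × 21.6) = 0.5533
Accumulation ratio R = 1 / (1 − e^(−kτ)) = 1 / (1 − 0.5533) = 2.239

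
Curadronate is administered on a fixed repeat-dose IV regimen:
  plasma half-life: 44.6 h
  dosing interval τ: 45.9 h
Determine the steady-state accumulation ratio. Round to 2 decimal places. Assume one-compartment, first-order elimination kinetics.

k = ln2 / t½ = 0.693147 / 44.6 = 0.01554 h⁻¹
e^(−kτ) = e^(−0.01554 × 45.9) = 0.4900
Accumulation ratio R = 1 / (1 − e^(−kτ)) = 1 / (1 − 0.4900) = 1.961

1.96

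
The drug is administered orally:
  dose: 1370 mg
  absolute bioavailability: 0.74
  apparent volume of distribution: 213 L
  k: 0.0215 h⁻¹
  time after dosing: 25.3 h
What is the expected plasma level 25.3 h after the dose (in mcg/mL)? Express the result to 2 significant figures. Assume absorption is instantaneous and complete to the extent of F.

2.8 mcg/mL

Amount reaching circulation = F × Dose = 0.74 × 1370 = 1014 mg
C₀ = F·Dose / Vd = 1014 / 213 = 4.761 mg/L
C = C₀ · e^(−k·t) = 4.761 × e^(−0.02150 × 25.3)
  = 4.761 × 0.5805 = 2.764 mg/L
(2.764 mg/L = 2.764 mcg/mL)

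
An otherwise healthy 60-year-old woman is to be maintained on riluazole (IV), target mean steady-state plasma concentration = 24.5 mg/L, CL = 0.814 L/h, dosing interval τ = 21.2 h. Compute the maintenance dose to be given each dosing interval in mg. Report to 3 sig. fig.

At steady state, Dose/τ = Css × CL.
Dose = Css × CL × τ = 24.5 × 0.8140 × 21.2 = 422.8 mg

423 mg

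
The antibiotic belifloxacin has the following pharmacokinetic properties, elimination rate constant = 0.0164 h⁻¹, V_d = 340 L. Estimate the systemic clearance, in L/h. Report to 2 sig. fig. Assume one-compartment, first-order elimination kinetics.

5.6 L/h

CL = k × Vd = 0.0164 × 340 = 5.576 L/h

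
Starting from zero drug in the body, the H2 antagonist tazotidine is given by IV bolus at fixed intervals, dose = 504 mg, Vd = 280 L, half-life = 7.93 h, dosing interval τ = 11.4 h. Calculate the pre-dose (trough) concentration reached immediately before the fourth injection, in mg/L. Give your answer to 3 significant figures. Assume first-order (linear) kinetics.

1.00 mg/L

C₀ per dose = Dose / Vd = 504 / 280 = 1.800 mg/L
k = ln2 / t½ = 0.693147 / 7.93 = 0.08741 h⁻¹
Fraction remaining after one interval: r = e^(−kτ) = e^(−0.08741 × 11.4) = 0.3692
Before dose 4, 3 doses have been given (aged 1τ, 2τ, 3τ).
C_trough = C₀ × (r + r² + … + r^3) = C₀ × r(1−r^3)/(1−r)
        = 1.800 × 0.3692 × (1 − 0.05033) / (1 − 0.3692) = 1.000 mg/L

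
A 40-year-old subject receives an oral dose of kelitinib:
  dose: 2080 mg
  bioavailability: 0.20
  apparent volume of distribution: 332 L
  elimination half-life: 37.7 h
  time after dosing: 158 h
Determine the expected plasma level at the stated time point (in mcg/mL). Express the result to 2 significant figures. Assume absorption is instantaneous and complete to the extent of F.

0.069 mcg/mL

Amount reaching circulation = F × Dose = 0.20 × 2080 = 416.0 mg
C₀ = F·Dose / Vd = 416.0 / 332 = 1.253 mg/L
k = ln2 / t½ = 0.693147 / 37.7 = 0.01839 h⁻¹
C = C₀ · e^(−k·t) = 1.253 × e^(−0.01839 × 158)
  = 1.253 × 0.05471 = 0.06855 mg/L
(0.06855 mg/L = 0.06855 mcg/mL)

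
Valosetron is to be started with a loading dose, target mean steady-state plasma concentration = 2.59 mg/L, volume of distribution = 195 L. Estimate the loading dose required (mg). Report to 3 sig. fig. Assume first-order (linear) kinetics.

505 mg

LD = Css × Vd = 2.59 × 195 = 505.1 mg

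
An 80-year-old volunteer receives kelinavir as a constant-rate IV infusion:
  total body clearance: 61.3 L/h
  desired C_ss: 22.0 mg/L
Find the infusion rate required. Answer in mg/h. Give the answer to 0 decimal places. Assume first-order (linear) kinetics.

1349 mg/h

At steady state, infusion rate R₀ = Css × CL = 22.0 × 61.30 = 1349 mg/h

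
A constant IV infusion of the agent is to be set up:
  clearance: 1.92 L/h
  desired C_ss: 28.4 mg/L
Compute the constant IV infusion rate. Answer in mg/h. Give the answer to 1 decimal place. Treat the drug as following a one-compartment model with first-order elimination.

At steady state, infusion rate R₀ = Css × CL = 28.4 × 1.920 = 54.53 mg/h

54.5 mg/h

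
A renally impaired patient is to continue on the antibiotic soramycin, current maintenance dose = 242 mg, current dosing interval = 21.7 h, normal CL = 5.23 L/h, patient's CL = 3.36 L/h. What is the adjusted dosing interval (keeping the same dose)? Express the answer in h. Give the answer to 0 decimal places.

34 h

To keep the same average steady-state level, dosing rate must scale with clearance.
CL ratio = 3.36 / 5.23 = 0.6424
New interval (same dose) = 21.7 / 0.6424 = 33.78 h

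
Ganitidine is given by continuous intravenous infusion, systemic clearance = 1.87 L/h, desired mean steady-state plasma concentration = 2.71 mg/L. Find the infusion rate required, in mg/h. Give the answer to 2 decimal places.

At steady state, infusion rate R₀ = Css × CL = 2.71 × 1.870 = 5.068 mg/h

5.07 mg/h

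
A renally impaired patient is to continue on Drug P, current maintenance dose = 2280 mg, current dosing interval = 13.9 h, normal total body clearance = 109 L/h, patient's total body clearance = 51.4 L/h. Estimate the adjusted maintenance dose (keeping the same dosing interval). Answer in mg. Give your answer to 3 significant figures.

To keep the same average steady-state level, dosing rate must scale with clearance.
CL ratio = 51.4 / 109 = 0.4716
New dose (same interval) = 2280 × 0.4716 = 1075 mg

1080 mg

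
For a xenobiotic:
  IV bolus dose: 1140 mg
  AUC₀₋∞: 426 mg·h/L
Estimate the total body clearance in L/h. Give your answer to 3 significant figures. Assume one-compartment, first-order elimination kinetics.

2.68 L/h

CL = Dose / AUC = 1140 / 426 = 2.676 L/h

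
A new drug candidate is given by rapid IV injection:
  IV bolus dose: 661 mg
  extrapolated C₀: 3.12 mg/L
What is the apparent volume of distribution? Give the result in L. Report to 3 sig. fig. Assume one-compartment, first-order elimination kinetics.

212 L

Vd = Dose / C₀ = 661.0 / 3.12 = 211.9 L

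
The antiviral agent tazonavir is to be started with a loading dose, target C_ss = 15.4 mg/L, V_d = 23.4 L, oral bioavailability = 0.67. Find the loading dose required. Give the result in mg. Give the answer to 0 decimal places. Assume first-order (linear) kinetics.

538 mg

LD = Css × Vd / F = 15.4 × 23.4 / 0.67 = 537.9 mg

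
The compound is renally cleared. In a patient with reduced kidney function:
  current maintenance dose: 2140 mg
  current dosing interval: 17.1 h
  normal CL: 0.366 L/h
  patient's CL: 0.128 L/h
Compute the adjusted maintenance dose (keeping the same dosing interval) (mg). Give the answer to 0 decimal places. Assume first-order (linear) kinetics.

748 mg

To keep the same average steady-state level, dosing rate must scale with clearance.
CL ratio = 0.128 / 0.366 = 0.3497
New dose (same interval) = 2140 × 0.3497 = 748.4 mg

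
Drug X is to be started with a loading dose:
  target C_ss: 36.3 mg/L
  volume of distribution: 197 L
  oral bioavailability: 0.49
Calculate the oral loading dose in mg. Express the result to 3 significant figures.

14600 mg

LD = Css × Vd / F = 36.3 × 197 / 0.49 = 14590 mg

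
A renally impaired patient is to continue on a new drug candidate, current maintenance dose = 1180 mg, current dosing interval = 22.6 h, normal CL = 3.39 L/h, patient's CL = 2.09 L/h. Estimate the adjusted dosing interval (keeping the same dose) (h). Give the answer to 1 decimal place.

To keep the same average steady-state level, dosing rate must scale with clearance.
CL ratio = 2.09 / 3.39 = 0.6165
New interval (same dose) = 22.6 / 0.6165 = 36.66 h

36.7 h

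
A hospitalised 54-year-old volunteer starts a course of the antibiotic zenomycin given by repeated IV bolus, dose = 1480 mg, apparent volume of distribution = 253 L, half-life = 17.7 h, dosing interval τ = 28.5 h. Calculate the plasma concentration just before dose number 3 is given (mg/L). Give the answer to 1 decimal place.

2.5 mg/L

C₀ per dose = Dose / Vd = 1480 / 253 = 5.850 mg/L
k = ln2 / t½ = 0.693147 / 17.7 = 0.03916 h⁻¹
Fraction remaining after one interval: r = e^(−kτ) = e^(−0.03916 × 28.5) = 0.3276
Before dose 3, 2 doses have been given (aged 1τ, 2τ).
C_trough = C₀ × (r + r²) = 5.850 × (0.3276 + 0.1073) = 2.544 mg/L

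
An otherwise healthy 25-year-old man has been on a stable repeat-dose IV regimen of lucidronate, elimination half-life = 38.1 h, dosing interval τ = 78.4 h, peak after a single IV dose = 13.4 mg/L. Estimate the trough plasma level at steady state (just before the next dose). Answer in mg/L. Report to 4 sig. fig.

k = ln2 / t½ = 0.693147 / 38.1 = 0.01819 h⁻¹
e^(−kτ) = e^(−0.01819 × 78.4) = 0.2402
Accumulation ratio R = 1 / (1 − e^(−kτ)) = 1 / (1 − 0.2402) = 1.316
Steady-state trough = C₀ × R × e^(−kτ) = 13.4 × 1.316 × 0.2402 = 4.236 mg/L

4.236 mg/L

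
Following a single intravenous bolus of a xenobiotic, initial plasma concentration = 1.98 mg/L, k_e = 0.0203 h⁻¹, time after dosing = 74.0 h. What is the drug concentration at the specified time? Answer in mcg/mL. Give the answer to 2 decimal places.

0.44 mcg/mL

C = C₀ · e^(−k·t) = 1.980 × e^(−0.02030 × 74.0)
  = 1.980 × 0.2226 = 0.4407 mg/L
(0.4407 mg/L = 0.4407 mcg/mL)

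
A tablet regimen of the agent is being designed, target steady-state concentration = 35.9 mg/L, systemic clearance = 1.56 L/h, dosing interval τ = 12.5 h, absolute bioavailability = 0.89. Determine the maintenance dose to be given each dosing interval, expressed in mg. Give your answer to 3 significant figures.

At steady state, F × (Dose/τ) = Css × CL.
Dose = Css × CL × τ / F = 35.9 × 1.560 × 12.5 / 0.89 = 786.6 mg

787 mg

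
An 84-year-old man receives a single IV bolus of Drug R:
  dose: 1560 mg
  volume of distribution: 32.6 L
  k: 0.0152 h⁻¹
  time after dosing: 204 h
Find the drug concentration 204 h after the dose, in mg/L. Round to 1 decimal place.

2.2 mg/L

C₀ = Dose / Vd = 1560 / 32.6 = 47.85 mg/L
C = C₀ · e^(−k·t) = 47.85 × e^(−0.01520 × 204)
  = 47.85 × 0.04501 = 2.154 mg/L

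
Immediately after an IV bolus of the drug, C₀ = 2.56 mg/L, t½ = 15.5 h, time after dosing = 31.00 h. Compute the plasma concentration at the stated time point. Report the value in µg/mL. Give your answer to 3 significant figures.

k = ln2 / t½ = 0.693147 / 15.5 = 0.04472 h⁻¹
t / t½ = 31.00 / 15.5 = 2 half-lives
C = C₀ × (1/2)^2 = 2.560 × 0.2500 = 0.6400 mg/L
(0.6400 mg/L = 0.6400 µg/mL)

0.640 µg/mL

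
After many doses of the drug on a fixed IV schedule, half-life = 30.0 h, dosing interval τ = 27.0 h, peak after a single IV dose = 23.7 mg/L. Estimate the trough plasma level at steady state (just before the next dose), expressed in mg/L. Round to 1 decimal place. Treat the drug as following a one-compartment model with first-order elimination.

27.4 mg/L

k = ln2 / t½ = 0.693147 / 30.0 = 0.02310 h⁻¹
e^(−kτ) = e^(−0.02310 × 27.0) = 0.5360
Accumulation ratio R = 1 / (1 − e^(−kτ)) = 1 / (1 − 0.5360) = 2.155
Steady-state trough = C₀ × R × e^(−kτ) = 23.7 × 2.155 × 0.5360 = 27.38 mg/L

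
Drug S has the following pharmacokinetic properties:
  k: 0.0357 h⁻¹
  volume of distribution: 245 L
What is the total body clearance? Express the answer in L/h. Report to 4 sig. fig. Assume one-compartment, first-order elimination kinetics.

CL = k × Vd = 0.0357 × 245 = 8.747 L/h

8.747 L/h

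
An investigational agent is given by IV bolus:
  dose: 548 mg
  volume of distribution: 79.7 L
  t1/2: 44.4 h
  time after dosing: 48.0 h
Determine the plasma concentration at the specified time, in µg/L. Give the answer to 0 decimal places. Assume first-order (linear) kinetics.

C₀ = Dose / Vd = 548.0 / 79.7 = 6.876 mg/L
k = ln2 / t½ = 0.693147 / 44.4 = 0.01561 h⁻¹
C = C₀ · e^(−k·t) = 6.876 × e^(−0.01561 × 48.0)
  = 6.876 × 0.4727 = 3.250 mg/L
Convert: 3.250 mg/L × 1000 = 3250 µg/L

3250 µg/L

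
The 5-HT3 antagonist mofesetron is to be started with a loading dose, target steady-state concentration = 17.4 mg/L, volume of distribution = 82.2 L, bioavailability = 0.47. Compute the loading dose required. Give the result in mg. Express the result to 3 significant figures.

LD = Css × Vd / F = 17.4 × 82.2 / 0.47 = 3043 mg

3040 mg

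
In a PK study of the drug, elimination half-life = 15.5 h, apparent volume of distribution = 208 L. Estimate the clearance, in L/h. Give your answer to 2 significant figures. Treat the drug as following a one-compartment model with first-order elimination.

k = ln2 / t½ = 0.693147 / 15.5 = 0.04472 h⁻¹
CL = k × Vd = 0.04472 × 208 = 9.302 L/h

9.3 L/h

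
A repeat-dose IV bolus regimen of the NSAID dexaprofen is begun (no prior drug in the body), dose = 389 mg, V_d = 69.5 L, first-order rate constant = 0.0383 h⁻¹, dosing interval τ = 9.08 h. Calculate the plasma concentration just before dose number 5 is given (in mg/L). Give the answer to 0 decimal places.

C₀ per dose = Dose / Vd = 389 / 69.5 = 5.597 mg/L
Fraction remaining after one interval: r = e^(−kτ) = e^(−0.03830 × 9.08) = 0.7063
Before dose 5, 4 doses have been given (aged 1τ, 2τ, 3τ, 4τ).
C_trough = C₀ × (r + r² + … + r^4) = C₀ × r(1−r^4)/(1−r)
        = 5.597 × 0.7063 × (1 − 0.2489) / (1 − 0.7063) = 10.11 mg/L

10 mg/L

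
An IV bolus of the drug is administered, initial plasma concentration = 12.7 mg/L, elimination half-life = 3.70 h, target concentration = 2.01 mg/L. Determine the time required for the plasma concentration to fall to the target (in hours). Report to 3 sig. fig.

k = ln2 / t½ = 0.693147 / 3.70 = 0.1873 h⁻¹
t = ln(C₀ / C) / k = ln(12.70 / 2.01) / 0.1873
  = ln(6.318) / 0.1873 = 1.843 / 0.1873 = 9.840 h

9.84 h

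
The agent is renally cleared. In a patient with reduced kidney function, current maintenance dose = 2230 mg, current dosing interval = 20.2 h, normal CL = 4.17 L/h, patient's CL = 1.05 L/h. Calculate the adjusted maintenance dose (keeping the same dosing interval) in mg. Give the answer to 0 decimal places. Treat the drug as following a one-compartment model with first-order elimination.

To keep the same average steady-state level, dosing rate must scale with clearance.
CL ratio = 1.05 / 4.17 = 0.2518
New dose (same interval) = 2230 × 0.2518 = 561.5 mg

562 mg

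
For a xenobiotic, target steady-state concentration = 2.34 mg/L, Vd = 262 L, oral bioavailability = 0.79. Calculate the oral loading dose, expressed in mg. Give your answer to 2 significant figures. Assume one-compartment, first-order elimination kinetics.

780 mg

LD = Css × Vd / F = 2.34 × 262 / 0.79 = 776.1 mg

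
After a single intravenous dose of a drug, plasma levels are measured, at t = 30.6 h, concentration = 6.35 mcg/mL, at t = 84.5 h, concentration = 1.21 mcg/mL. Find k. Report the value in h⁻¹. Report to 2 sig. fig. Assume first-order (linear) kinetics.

0.031 h⁻¹

k = ln(C₁/C₂) / (t₂ − t₁) = ln(6.35/1.21) / (84.5 − 30.6)
  = 1.658 / 53.90 = 0.03076 h⁻¹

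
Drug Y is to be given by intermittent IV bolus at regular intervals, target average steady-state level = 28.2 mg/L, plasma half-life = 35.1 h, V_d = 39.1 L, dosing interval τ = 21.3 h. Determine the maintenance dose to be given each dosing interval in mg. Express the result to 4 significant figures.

463.8 mg

k = ln2 / t½ = 0.693147 / 35.1 = 0.01975 h⁻¹
CL = k × Vd = 0.01975 × 39.1 = 0.7722 L/h
At steady state, Dose/τ = Css × CL.
Dose = Css × CL × τ = 28.2 × 0.7722 × 21.3 = 463.8 mg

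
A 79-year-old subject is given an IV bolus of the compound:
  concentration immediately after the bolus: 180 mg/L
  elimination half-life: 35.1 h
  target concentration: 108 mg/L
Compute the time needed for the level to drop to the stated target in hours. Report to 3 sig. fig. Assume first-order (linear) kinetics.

25.9 h

k = ln2 / t½ = 0.693147 / 35.1 = 0.01975 h⁻¹
t = ln(C₀ / C) / k = ln(180.0 / 108) / 0.01975
  = ln(1.667) / 0.01975 = 0.5110 / 0.01975 = 25.87 h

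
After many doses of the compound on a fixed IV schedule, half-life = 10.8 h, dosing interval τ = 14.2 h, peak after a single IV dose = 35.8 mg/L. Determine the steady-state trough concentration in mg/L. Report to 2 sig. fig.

k = ln2 / t½ = 0.693147 / 10.8 = 0.06418 h⁻¹
e^(−kτ) = e^(−0.06418 × 14.2) = 0.4020
Accumulation ratio R = 1 / (1 − e^(−kτ)) = 1 / (1 − 0.4020) = 1.672
Steady-state trough = C₀ × R × e^(−kτ) = 35.8 × 1.672 × 0.4020 = 24.06 mg/L

24 mg/L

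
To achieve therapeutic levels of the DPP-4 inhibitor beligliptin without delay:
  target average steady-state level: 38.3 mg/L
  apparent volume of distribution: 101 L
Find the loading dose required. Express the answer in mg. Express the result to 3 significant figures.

LD = Css × Vd = 38.3 × 101 = 3868 mg

3870 mg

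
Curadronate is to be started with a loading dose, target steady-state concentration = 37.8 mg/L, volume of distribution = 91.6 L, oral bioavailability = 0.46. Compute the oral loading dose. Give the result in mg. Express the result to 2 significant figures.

LD = Css × Vd / F = 37.8 × 91.6 / 0.46 = 7527 mg

7500 mg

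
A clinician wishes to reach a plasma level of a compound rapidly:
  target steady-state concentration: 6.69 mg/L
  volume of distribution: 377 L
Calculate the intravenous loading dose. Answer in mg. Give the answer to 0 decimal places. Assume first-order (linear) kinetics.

LD = Css × Vd = 6.69 × 377 = 2522 mg

2522 mg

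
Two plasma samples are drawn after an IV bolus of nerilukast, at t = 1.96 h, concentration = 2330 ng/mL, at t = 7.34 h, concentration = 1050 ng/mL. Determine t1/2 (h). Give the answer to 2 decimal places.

4.68 h

k = ln(C₁/C₂) / (t₂ − t₁) = ln(2330/1050) / (7.34 − 1.96)
  = 0.7971 / 5.380 = 0.1482 h⁻¹
t½ = ln2 / k = 0.693147 / 0.1482 = 4.677 h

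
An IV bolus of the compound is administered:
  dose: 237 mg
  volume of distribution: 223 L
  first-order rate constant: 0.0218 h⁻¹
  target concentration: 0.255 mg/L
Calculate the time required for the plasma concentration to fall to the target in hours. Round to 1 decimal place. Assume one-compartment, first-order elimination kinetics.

C₀ = Dose / Vd = 237.0 / 223 = 1.063 mg/L
t = ln(C₀ / C) / k = ln(1.063 / 0.255) / 0.02180
  = ln(4.169) / 0.02180 = 1.428 / 0.02180 = 65.50 h

65.5 h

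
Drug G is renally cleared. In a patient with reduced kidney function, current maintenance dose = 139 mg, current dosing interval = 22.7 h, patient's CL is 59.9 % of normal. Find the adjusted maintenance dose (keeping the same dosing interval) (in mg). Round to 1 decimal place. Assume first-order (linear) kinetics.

To keep the same average steady-state level, dosing rate must scale with clearance.
CL ratio = 59.9 / 100 = 0.5990
New dose (same interval) = 139 × 0.5990 = 83.26 mg

83.3 mg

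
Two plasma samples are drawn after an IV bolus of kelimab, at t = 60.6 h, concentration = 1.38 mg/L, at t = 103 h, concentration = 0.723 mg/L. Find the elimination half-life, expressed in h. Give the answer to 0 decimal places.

k = ln(C₁/C₂) / (t₂ − t₁) = ln(1.38/0.723) / (103 − 60.6)
  = 0.6464 / 42.40 = 0.01525 h⁻¹
t½ = ln2 / k = 0.693147 / 0.01525 = 45.45 h

45 h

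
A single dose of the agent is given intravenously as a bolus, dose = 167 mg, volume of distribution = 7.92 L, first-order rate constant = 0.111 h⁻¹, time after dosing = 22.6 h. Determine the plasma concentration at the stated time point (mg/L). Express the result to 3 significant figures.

C₀ = Dose / Vd = 167.0 / 7.92 = 21.09 mg/L
C = C₀ · e^(−k·t) = 21.09 × e^(−0.1110 × 22.6)
  = 21.09 × 0.08138 = 1.716 mg/L

1.72 mg/L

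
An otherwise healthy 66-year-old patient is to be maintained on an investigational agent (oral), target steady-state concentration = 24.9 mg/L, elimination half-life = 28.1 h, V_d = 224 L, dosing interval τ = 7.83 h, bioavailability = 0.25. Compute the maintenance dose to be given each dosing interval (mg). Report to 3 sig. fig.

k = ln2 / t½ = 0.693147 / 28.1 = 0.02467 h⁻¹
CL = k × Vd = 0.02467 × 224 = 5.526 L/h
At steady state, F × (Dose/τ) = Css × CL.
Dose = Css × CL × τ / F = 24.9 × 5.526 × 7.83 / 0.25 = 4310 mg

4310 mg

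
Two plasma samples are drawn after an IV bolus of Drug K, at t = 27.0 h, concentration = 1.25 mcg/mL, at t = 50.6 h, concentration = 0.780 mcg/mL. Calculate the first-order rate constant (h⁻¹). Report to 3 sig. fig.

k = ln(C₁/C₂) / (t₂ − t₁) = ln(1.25/0.780) / (50.6 − 27.0)
  = 0.4716 / 23.60 = 0.01998 h⁻¹

0.0200 h⁻¹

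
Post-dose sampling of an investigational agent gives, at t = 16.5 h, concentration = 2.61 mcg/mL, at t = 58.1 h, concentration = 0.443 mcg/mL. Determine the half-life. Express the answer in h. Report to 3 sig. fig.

16.3 h

k = ln(C₁/C₂) / (t₂ − t₁) = ln(2.61/0.443) / (58.1 − 16.5)
  = 1.774 / 41.60 = 0.04264 h⁻¹
t½ = ln2 / k = 0.693147 / 0.04264 = 16.26 h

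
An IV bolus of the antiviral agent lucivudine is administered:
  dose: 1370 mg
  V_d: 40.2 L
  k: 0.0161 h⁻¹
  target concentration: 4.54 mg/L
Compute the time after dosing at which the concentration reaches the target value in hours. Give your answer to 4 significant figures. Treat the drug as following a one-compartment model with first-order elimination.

C₀ = Dose / Vd = 1370 / 40.2 = 34.08 mg/L
t = ln(C₀ / C) / k = ln(34.08 / 4.54) / 0.01610
  = ln(7.507) / 0.01610 = 2.016 / 0.01610 = 125.2 h

125.2 h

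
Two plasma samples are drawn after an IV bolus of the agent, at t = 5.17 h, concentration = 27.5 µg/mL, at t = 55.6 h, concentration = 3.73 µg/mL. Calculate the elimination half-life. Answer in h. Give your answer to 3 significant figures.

17.5 h

k = ln(C₁/C₂) / (t₂ − t₁) = ln(27.5/3.73) / (55.6 − 5.17)
  = 1.998 / 50.43 = 0.03962 h⁻¹
t½ = ln2 / k = 0.693147 / 0.03962 = 17.49 h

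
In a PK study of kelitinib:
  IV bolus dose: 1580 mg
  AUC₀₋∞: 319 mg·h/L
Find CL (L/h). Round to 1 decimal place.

CL = Dose / AUC = 1580 / 319 = 4.953 L/h

5.0 L/h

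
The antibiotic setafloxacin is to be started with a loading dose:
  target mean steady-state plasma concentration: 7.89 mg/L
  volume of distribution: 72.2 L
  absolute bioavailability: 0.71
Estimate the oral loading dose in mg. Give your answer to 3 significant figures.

802 mg

LD = Css × Vd / F = 7.89 × 72.2 / 0.71 = 802.3 mg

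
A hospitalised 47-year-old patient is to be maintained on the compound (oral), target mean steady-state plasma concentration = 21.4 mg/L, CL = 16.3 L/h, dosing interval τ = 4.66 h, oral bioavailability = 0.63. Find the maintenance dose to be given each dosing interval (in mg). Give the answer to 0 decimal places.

At steady state, F × (Dose/τ) = Css × CL.
Dose = Css × CL × τ / F = 21.4 × 16.30 × 4.66 / 0.63 = 2580 mg

2580 mg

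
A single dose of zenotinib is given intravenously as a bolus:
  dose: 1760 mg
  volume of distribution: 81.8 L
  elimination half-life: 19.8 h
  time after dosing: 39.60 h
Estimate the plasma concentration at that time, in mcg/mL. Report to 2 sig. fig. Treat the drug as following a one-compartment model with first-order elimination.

5.4 mcg/mL

C₀ = Dose / Vd = 1760 / 81.8 = 21.52 mg/L
k = ln2 / t½ = 0.693147 / 19.8 = 0.03501 h⁻¹
t / t½ = 39.60 / 19.8 = 2 half-lives
C = C₀ × (1/2)^2 = 21.52 × 0.2500 = 5.380 mg/L
(5.380 mg/L = 5.380 mcg/mL)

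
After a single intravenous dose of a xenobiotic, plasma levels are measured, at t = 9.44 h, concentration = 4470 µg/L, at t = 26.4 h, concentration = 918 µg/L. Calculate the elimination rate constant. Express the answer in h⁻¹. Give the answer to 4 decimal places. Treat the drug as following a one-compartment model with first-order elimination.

k = ln(C₁/C₂) / (t₂ − t₁) = ln(4470/918) / (26.4 − 9.44)
  = 1.583 / 16.96 = 0.09334 h⁻¹

0.0933 h⁻¹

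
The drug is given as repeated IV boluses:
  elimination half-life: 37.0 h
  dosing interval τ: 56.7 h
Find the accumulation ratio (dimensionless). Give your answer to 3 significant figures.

k = ln2 / t½ = 0.693147 / 37.0 = 0.01873 h⁻¹
e^(−kτ) = e^(−0.01873 × 56.7) = 0.3458
Accumulation ratio R = 1 / (1 − e^(−kτ)) = 1 / (1 − 0.3458) = 1.529

1.53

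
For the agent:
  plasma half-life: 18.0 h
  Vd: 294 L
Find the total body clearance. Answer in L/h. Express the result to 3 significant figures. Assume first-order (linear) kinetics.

k = ln2 / t½ = 0.693147 / 18.0 = 0.03851 h⁻¹
CL = k × Vd = 0.03851 × 294 = 11.32 L/h

11.3 L/h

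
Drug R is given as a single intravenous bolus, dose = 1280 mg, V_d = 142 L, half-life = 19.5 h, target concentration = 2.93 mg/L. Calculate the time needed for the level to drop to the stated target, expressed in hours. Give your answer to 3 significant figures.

31.6 h

C₀ = Dose / Vd = 1280 / 142 = 9.014 mg/L
k = ln2 / t½ = 0.693147 / 19.5 = 0.03555 h⁻¹
t = ln(C₀ / C) / k = ln(9.014 / 2.93) / 0.03555
  = ln(3.076) / 0.03555 = 1.124 / 0.03555 = 31.62 h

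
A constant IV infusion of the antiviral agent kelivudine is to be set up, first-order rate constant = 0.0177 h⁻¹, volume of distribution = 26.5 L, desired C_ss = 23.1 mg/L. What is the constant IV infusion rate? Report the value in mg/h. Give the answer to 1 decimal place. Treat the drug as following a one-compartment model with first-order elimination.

CL = k × Vd = 0.01770 × 26.5 = 0.4691 L/h
At steady state, infusion rate R₀ = Css × CL = 23.1 × 0.4691 = 10.84 mg/h

10.8 mg/h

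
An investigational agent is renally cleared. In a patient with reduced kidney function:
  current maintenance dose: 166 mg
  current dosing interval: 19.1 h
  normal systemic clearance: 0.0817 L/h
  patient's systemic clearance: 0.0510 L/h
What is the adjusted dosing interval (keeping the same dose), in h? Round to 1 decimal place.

30.6 h

To keep the same average steady-state level, dosing rate must scale with clearance.
CL ratio = 0.0510 / 0.0817 = 0.6242
New interval (same dose) = 19.1 / 0.6242 = 30.60 h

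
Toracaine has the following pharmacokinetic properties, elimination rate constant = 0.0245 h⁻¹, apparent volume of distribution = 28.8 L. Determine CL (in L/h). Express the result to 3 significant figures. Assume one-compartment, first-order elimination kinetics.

CL = k × Vd = 0.0245 × 28.8 = 0.7056 L/h

0.706 L/h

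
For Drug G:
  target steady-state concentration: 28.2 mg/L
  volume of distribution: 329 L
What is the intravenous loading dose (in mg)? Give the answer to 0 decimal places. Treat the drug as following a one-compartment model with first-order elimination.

9278 mg

LD = Css × Vd = 28.2 × 329 = 9278 mg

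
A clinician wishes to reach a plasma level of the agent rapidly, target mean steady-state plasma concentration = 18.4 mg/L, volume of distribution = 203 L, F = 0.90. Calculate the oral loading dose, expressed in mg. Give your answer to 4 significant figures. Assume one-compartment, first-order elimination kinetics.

LD = Css × Vd / F = 18.4 × 203 / 0.90 = 4150 mg

4150 mg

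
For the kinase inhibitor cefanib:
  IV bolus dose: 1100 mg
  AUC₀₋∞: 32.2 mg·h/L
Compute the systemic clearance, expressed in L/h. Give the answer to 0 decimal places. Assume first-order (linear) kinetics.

34 L/h

CL = Dose / AUC = 1100 / 32.2 = 34.16 L/h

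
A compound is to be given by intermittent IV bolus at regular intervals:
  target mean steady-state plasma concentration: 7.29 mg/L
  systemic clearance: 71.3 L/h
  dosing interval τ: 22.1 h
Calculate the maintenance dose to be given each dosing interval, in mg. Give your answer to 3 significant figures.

At steady state, Dose/τ = Css × CL.
Dose = Css × CL × τ = 7.29 × 71.30 × 22.1 = 11490 mg

11500 mg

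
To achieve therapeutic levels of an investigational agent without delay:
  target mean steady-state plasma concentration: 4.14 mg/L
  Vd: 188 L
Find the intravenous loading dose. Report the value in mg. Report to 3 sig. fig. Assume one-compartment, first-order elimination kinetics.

778 mg

LD = Css × Vd = 4.14 × 188 = 778.3 mg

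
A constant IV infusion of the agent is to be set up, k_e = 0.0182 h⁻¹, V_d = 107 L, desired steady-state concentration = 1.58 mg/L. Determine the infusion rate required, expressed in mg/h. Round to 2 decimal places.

CL = k × Vd = 0.01820 × 107 = 1.947 L/h
At steady state, infusion rate R₀ = Css × CL = 1.58 × 1.947 = 3.076 mg/h

3.08 mg/h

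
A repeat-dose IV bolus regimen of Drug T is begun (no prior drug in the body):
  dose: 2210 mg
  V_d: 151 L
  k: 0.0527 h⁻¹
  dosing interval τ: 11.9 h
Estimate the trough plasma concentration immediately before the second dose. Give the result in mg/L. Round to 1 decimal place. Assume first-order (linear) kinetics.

C₀ per dose = Dose / Vd = 2210 / 151 = 14.64 mg/L
Fraction remaining after one interval: r = e^(−kτ) = e^(−0.05270 × 11.9) = 0.5341
Before dose 2, 1 dose has been given (aged 1τ).
C_trough = C₀ × r = 14.64 × 0.5341 = 7.819 mg/L

7.8 mg/L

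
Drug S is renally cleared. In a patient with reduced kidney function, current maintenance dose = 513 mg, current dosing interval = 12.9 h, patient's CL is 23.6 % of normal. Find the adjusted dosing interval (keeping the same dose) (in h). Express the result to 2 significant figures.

55 h

To keep the same average steady-state level, dosing rate must scale with clearance.
CL ratio = 23.6 / 100 = 0.2360
New interval (same dose) = 12.9 / 0.2360 = 54.66 h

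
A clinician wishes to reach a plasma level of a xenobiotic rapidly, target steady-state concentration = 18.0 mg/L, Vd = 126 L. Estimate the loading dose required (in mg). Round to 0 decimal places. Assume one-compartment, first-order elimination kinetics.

LD = Css × Vd = 18.0 × 126 = 2268 mg

2268 mg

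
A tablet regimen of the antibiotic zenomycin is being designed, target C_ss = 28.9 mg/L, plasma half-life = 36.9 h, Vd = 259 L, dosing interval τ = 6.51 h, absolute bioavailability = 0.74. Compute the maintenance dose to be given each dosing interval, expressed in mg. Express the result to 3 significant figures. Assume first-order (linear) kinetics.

1240 mg

k = ln2 / t½ = 0.693147 / 36.9 = 0.01878 h⁻¹
CL = k × Vd = 0.01878 × 259 = 4.864 L/h
At steady state, F × (Dose/τ) = Css × CL.
Dose = Css × CL × τ / F = 28.9 × 4.864 × 6.51 / 0.74 = 1237 mg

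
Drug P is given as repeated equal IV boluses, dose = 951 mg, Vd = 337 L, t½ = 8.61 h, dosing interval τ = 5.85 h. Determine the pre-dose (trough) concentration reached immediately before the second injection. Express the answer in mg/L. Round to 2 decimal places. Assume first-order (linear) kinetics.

1.76 mg/L

C₀ per dose = Dose / Vd = 951 / 337 = 2.822 mg/L
k = ln2 / t½ = 0.693147 / 8.61 = 0.08050 h⁻¹
Fraction remaining after one interval: r = e^(−kτ) = e^(−0.08050 × 5.85) = 0.6244
Before dose 2, 1 dose has been given (aged 1τ).
C_trough = C₀ × r = 2.822 × 0.6244 = 1.762 mg/L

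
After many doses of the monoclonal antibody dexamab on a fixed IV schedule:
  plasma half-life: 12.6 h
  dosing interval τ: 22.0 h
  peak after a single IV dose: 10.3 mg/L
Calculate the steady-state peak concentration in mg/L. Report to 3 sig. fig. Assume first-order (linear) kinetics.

14.7 mg/L

k = ln2 / t½ = 0.693147 / 12.6 = 0.05501 h⁻¹
e^(−kτ) = e^(−0.05501 × 22.0) = 0.2981
Accumulation ratio R = 1 / (1 − e^(−kτ)) = 1 / (1 − 0.2981) = 1.425
Steady-state peak = C₀ × R = 10.3 × 1.425 = 14.68 mg/L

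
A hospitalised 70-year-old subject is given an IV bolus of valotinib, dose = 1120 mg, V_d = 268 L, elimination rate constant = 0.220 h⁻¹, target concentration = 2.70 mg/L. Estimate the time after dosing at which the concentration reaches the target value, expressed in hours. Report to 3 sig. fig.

C₀ = Dose / Vd = 1120 / 268 = 4.179 mg/L
t = ln(C₀ / C) / k = ln(4.179 / 2.70) / 0.2200
  = ln(1.548) / 0.2200 = 0.4370 / 0.2200 = 1.986 h

1.99 h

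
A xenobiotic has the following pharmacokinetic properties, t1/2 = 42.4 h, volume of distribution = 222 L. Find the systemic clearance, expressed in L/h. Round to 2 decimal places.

k = ln2 / t½ = 0.693147 / 42.4 = 0.01635 h⁻¹
CL = k × Vd = 0.01635 × 222 = 3.630 L/h

3.63 L/h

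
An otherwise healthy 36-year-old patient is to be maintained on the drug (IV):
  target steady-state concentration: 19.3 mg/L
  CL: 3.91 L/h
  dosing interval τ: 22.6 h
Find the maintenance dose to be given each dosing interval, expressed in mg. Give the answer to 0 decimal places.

At steady state, Dose/τ = Css × CL.
Dose = Css × CL × τ = 19.3 × 3.910 × 22.6 = 1705 mg

1705 mg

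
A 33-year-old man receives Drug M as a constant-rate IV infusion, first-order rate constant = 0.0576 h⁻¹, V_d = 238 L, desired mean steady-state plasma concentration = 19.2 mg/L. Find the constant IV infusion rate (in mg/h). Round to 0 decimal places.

263 mg/h

CL = k × Vd = 0.05760 × 238 = 13.71 L/h
At steady state, infusion rate R₀ = Css × CL = 19.2 × 13.71 = 263.2 mg/h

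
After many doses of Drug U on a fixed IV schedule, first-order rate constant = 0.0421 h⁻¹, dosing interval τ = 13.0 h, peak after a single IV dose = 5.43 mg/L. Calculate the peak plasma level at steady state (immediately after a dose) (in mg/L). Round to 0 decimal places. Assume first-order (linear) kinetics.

13 mg/L

e^(−kτ) = e^(−0.04210 × 13.0) = 0.5785
Accumulation ratio R = 1 / (1 − e^(−kτ)) = 1 / (1 − 0.5785) = 2.372
Steady-state peak = C₀ × R = 5.43 × 2.372 = 12.88 mg/L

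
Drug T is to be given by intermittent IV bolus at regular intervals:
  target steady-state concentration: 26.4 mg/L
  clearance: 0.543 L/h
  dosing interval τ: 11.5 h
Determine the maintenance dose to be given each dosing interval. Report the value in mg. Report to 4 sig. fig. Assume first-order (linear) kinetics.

164.9 mg

At steady state, Dose/τ = Css × CL.
Dose = Css × CL × τ = 26.4 × 0.5430 × 11.5 = 164.9 mg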